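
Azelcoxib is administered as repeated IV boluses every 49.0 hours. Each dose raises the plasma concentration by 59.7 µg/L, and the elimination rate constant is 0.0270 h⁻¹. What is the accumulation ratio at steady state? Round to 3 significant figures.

1.36

Fraction remaining after one interval: e^(−kτ) = e^(−0.02700 × 49.0) = 0.2663
R = 1 / (1 − 0.2663) = 1 / 0.7337 ≈ 1.36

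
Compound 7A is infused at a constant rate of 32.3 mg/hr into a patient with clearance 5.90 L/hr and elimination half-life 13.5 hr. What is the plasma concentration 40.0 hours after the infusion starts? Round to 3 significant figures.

4.77 mg/L

Css = rate / CL = 32.3 / 5.90 = 5.475 mg/L
k = ln 2 / 13.5 = 0.05134 hr⁻¹
C(t) = Css (1 − e^(−kt)) = 5.475 × (1 − e^(−2.054)) = 5.475 × 0.8717 ≈ 4.77 mg/L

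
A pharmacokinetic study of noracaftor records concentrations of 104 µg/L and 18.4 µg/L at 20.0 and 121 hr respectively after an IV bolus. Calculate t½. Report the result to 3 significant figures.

k = ln(C₁/C₂) / (t₂ − t₁) = ln(104/18.4) / (121 − 20.0)
  = 1.732 / 101.0 = 0.01715 hr⁻¹
t½ = ln 2 / k = ln 2 / 0.01715 ≈ 40.4 hours

40.4 hours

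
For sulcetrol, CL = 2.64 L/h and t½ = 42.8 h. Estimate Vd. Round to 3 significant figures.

163 L

k = ln 2 / t½ = ln 2 / 42.8 = 0.01620 h⁻¹
V = CL / k = 2.64 / 0.01620 ≈ 163 L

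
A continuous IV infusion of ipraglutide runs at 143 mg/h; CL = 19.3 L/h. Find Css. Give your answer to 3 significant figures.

7.41 mg/L

Css = infusion rate / CL = 143 / 19.3 ≈ 7.41 mg/L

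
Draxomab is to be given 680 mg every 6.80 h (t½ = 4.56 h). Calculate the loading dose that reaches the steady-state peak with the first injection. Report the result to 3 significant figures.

k = ln 2 / 4.56 = 0.1520 h⁻¹
Accumulation ratio R = 1 / (1 − e^(−kτ)) = 1 / (1 − e^(−0.1520×6.80)) = 1 / (1 − 0.3557) = 1.552
Loading dose = maintenance dose × R = 680 × 1.552 ≈ 1060 mg

1060 mg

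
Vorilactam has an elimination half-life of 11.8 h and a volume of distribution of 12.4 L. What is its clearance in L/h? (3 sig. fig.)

k = ln 2 / t½ = ln 2 / 11.8 = 0.05874 h⁻¹
CL = k · V = 0.05874 × 12.4 ≈ 0.728 L/h

0.728 L/h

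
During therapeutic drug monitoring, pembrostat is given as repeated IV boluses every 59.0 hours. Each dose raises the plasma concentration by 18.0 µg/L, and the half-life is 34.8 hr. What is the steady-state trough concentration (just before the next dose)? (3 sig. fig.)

k = ln 2 / 34.8 = 0.01992 hr⁻¹
Fraction remaining after one interval: e^(−kτ) = e^(−0.01992 × 59.0) = 0.3088
R = 1 / (1 − 0.3088) = 1.447
Css,max = 18.0 × 1.447 = 26.04 µg/L
Css,min = Css,max × e^(−kτ) = 26.04 × 0.3088 ≈ 8.04 µg/L

8.04 µg/L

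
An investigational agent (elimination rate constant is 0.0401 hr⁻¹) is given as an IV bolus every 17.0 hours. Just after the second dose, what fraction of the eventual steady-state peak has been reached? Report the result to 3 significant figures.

f_n = 1 − e^(−nkτ) = 1 − e^(−2 × 0.04010 × 17.0) = 1 − e^(−1.363) = 1 − 0.2558 ≈ 0.744

0.744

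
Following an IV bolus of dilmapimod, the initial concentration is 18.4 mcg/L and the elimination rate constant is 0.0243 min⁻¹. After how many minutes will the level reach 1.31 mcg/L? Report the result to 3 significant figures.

109 minutes

C(t) = C₀ e^(−kt)  ⇒  t = ln(C₀/C) / k
t = ln(18.4/1.31) / 0.02430 = 2.642 / 0.02430 ≈ 109 minutes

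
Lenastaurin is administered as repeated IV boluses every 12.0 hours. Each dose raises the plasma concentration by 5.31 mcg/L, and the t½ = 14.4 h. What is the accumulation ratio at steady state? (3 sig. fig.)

k = ln 2 / 14.4 = 0.04814 h⁻¹
Fraction remaining after one interval: e^(−kτ) = e^(−0.04814 × 12.0) = 0.5612
R = 1 / (1 − 0.5612) = 1 / 0.4388 ≈ 2.28

2.28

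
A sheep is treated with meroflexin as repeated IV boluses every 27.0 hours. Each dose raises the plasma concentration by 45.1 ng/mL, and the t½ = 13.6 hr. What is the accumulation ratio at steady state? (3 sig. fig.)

1.34

k = ln 2 / 13.6 = 0.05097 hr⁻¹
Fraction remaining after one interval: e^(−kτ) = e^(−0.05097 × 27.0) = 0.2526
R = 1 / (1 − 0.2526) = 1 / 0.7474 ≈ 1.34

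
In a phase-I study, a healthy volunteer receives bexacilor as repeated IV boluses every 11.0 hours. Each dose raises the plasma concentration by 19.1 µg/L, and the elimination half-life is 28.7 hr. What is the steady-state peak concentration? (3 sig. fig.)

k = ln 2 / 28.7 = 0.02415 hr⁻¹
Fraction remaining after one interval: e^(−kτ) = e^(−0.02415 × 11.0) = 0.7667
R = 1 / (1 − 0.7667) = 4.286
Css,max = 19.1 × 4.286 ≈ 81.9 µg/L

81.9 µg/L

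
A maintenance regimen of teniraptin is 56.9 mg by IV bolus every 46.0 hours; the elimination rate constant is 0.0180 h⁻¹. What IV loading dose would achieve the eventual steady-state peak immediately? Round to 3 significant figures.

101 mg

Accumulation ratio R = 1 / (1 − e^(−kτ)) = 1 / (1 − e^(−0.01800×46.0)) = 1 / (1 − 0.4369) = 1.776
Loading dose = maintenance dose × R = 56.9 × 1.776 ≈ 101 mg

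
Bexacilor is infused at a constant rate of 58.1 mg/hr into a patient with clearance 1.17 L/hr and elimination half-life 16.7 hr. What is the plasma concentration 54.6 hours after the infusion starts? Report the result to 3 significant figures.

44.5 µg/mL

Css = rate / CL = 58.1 / 1.17 = 49.66 µg/mL
k = ln 2 / 16.7 = 0.04151 hr⁻¹
C(t) = Css (1 − e^(−kt)) = 49.66 × (1 − e^(−2.266)) = 49.66 × 0.8963 ≈ 44.5 µg/mL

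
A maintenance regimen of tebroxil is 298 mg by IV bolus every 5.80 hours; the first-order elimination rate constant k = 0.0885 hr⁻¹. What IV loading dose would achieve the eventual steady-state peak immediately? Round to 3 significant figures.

742 mg

Accumulation ratio R = 1 / (1 − e^(−kτ)) = 1 / (1 − e^(−0.08850×5.80)) = 1 / (1 − 0.5985) = 2.491
Loading dose = maintenance dose × R = 298 × 2.491 ≈ 742 mg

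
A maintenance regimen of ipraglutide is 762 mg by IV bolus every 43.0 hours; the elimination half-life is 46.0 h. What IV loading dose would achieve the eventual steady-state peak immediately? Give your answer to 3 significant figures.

k = ln 2 / 46.0 = 0.01507 h⁻¹
Accumulation ratio R = 1 / (1 − e^(−kτ)) = 1 / (1 − e^(−0.01507×43.0)) = 1 / (1 − 0.5231) = 2.097
Loading dose = maintenance dose × R = 762 × 2.097 ≈ 1600 mg

1600 mg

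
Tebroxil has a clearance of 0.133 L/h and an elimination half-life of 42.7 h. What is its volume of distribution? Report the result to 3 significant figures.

8.19 L

k = ln 2 / t½ = ln 2 / 42.7 = 0.01623 h⁻¹
V = CL / k = 0.133 / 0.01623 ≈ 8.19 L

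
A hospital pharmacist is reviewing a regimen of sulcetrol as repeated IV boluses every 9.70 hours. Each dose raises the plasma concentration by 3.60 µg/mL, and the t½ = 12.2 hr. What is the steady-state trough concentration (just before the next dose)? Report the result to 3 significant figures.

4.90 µg/mL

k = ln 2 / 12.2 = 0.05682 hr⁻¹
Fraction remaining after one interval: e^(−kτ) = e^(−0.05682 × 9.70) = 0.5763
R = 1 / (1 − 0.5763) = 2.360
Css,max = 3.60 × 2.360 = 8.497 µg/mL
Css,min = Css,max × e^(−kτ) = 8.497 × 0.5763 ≈ 4.90 µg/mL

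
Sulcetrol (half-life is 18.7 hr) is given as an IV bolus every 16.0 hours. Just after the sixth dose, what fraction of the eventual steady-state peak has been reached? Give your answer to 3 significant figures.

k = ln 2 / 18.7 = 0.03707 hr⁻¹
f_n = 1 − e^(−nkτ) = 1 − e^(−6 × 0.03707 × 16.0) = 1 − e^(−3.558) = 1 − 0.02848 ≈ 0.972

0.972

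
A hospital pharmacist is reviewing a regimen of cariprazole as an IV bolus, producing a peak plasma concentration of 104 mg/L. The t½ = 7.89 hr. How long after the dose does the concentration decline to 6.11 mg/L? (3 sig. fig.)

k = ln 2 / 7.89 = 0.08785 hr⁻¹
C(t) = C₀ e^(−kt)  ⇒  t = ln(C₀/C) / k
t = ln(104/6.11) / 0.08785 = 2.834 / 0.08785 ≈ 32.3 hours

32.3 hours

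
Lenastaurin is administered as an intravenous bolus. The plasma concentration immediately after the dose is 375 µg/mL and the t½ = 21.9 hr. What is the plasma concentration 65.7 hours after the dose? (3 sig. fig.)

k = ln 2 / 21.9 = 0.03165 hr⁻¹
65.7 hr is 3.000 half-lives, so C = 375 × (1/2)^3.000 = 375 × 0.1250 ≈ 46.9 µg/mL

46.9 µg/mL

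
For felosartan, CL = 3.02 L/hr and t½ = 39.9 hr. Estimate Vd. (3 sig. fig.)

174 L

k = ln 2 / t½ = ln 2 / 39.9 = 0.01737 hr⁻¹
V = CL / k = 3.02 / 0.01737 ≈ 174 L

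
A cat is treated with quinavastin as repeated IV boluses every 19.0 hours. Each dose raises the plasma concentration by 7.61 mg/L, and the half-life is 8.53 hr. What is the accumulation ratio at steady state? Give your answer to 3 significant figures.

k = ln 2 / 8.53 = 0.08126 hr⁻¹
Fraction remaining after one interval: e^(−kτ) = e^(−0.08126 × 19.0) = 0.2135
R = 1 / (1 − 0.2135) = 1 / 0.7865 ≈ 1.27

1.27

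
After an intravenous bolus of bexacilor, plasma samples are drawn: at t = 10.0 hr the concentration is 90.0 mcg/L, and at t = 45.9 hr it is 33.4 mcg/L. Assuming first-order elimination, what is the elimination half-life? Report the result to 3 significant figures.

25.1 hours

k = ln(C₁/C₂) / (t₂ − t₁) = ln(90.0/33.4) / (45.9 − 10.0)
  = 0.9913 / 35.90 = 0.02761 hr⁻¹
t½ = ln 2 / k = ln 2 / 0.02761 ≈ 25.1 hours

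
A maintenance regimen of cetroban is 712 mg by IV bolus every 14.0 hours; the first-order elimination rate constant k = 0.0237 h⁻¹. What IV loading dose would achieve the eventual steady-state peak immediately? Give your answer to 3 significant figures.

2520 mg

Accumulation ratio R = 1 / (1 − e^(−kτ)) = 1 / (1 − e^(−0.02370×14.0)) = 1 / (1 − 0.7176) = 3.541
Loading dose = maintenance dose × R = 712 × 3.541 ≈ 2520 mg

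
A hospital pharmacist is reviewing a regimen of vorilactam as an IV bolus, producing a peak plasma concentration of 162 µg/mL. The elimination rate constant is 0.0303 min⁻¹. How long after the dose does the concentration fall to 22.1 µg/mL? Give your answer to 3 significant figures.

C(t) = C₀ e^(−kt)  ⇒  t = ln(C₀/C) / k
t = ln(162/22.1) / 0.03030 = 1.992 / 0.03030 ≈ 65.7 minutes

65.7 minutes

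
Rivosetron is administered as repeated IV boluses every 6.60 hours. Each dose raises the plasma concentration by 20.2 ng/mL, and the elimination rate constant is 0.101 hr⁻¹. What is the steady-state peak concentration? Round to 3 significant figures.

Fraction remaining after one interval: e^(−kτ) = e^(−0.1010 × 6.60) = 0.5135
R = 1 / (1 − 0.5135) = 2.055
Css,max = 20.2 × 2.055 ≈ 41.5 ng/mL

41.5 ng/mL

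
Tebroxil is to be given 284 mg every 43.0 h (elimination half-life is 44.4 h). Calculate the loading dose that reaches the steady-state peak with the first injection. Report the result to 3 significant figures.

581 mg

k = ln 2 / 44.4 = 0.01561 h⁻¹
Accumulation ratio R = 1 / (1 − e^(−kτ)) = 1 / (1 − e^(−0.01561×43.0)) = 1 / (1 − 0.5110) = 2.045
Loading dose = maintenance dose × R = 284 × 2.045 ≈ 581 mg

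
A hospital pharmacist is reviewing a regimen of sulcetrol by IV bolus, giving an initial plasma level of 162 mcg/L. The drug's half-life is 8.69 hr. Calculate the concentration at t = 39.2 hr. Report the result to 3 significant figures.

k = ln 2 / 8.69 = 0.07976 hr⁻¹
C(t) = C₀ e^(−kt) = 162 × e^(−0.07976 × 39.2) = 162 × e^(−3.127) = 162 × 0.04386 ≈ 7.11 mcg/L

7.11 mcg/L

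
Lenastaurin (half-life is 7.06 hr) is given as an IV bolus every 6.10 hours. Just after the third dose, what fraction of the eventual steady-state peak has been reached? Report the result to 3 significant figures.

k = ln 2 / 7.06 = 0.09818 hr⁻¹
f_n = 1 − e^(−nkτ) = 1 − e^(−3 × 0.09818 × 6.10) = 1 − e^(−1.797) = 1 − 0.1658 ≈ 0.834

0.834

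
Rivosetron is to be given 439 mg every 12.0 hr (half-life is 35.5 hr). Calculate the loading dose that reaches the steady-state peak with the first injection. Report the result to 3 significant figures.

k = ln 2 / 35.5 = 0.01953 hr⁻¹
Accumulation ratio R = 1 / (1 − e^(−kτ)) = 1 / (1 − e^(−0.01953×12.0)) = 1 / (1 − 0.7911) = 4.787
Loading dose = maintenance dose × R = 439 × 4.787 ≈ 2100 mg

2100 mg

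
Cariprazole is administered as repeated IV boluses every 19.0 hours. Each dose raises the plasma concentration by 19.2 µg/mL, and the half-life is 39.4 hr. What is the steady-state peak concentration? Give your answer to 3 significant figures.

67.6 µg/mL

k = ln 2 / 39.4 = 0.01759 hr⁻¹
Fraction remaining after one interval: e^(−kτ) = e^(−0.01759 × 19.0) = 0.7159
R = 1 / (1 − 0.7159) = 3.519
Css,max = 19.2 × 3.519 ≈ 67.6 µg/mL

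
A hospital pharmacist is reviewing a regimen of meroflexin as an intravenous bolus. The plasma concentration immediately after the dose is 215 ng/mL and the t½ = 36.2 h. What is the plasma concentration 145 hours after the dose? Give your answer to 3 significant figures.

13.4 ng/mL

k = ln 2 / 36.2 = 0.01915 h⁻¹
145 h is 4.006 half-lives, so C = 215 × (1/2)^4.006 = 215 × 0.06226 ≈ 13.4 ng/mL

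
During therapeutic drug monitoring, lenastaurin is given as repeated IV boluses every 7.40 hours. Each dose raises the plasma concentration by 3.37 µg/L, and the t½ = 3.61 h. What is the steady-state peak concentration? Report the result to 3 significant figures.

4.44 µg/L

k = ln 2 / 3.61 = 0.1920 h⁻¹
Fraction remaining after one interval: e^(−kτ) = e^(−0.1920 × 7.40) = 0.2415
R = 1 / (1 − 0.2415) = 1.318
Css,max = 3.37 × 1.318 ≈ 4.44 µg/L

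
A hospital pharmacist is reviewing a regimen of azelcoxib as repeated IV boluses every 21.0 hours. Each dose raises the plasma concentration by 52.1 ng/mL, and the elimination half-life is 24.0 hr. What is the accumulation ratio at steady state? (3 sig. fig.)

k = ln 2 / 24.0 = 0.02888 hr⁻¹
Fraction remaining after one interval: e^(−kτ) = e^(−0.02888 × 21.0) = 0.5453
R = 1 / (1 − 0.5453) = 1 / 0.4547 ≈ 2.20

2.20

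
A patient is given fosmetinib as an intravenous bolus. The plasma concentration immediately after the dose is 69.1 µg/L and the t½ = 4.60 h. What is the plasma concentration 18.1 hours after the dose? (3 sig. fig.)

4.52 µg/L

k = ln 2 / 4.60 = 0.1507 h⁻¹
C(t) = C₀ e^(−kt) = 69.1 × e^(−0.1507 × 18.1) = 69.1 × e^(−2.727) = 69.1 × 0.06539 ≈ 4.52 µg/L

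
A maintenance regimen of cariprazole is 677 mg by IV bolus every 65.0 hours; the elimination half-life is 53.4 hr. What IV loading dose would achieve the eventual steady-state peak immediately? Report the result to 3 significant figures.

1190 mg

k = ln 2 / 53.4 = 0.01298 hr⁻¹
Accumulation ratio R = 1 / (1 − e^(−kτ)) = 1 / (1 − e^(−0.01298×65.0)) = 1 / (1 − 0.4301) = 1.755
Loading dose = maintenance dose × R = 677 × 1.755 ≈ 1190 mg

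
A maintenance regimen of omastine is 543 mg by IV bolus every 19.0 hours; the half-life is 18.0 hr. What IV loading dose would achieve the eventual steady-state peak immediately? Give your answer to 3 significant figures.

k = ln 2 / 18.0 = 0.03851 hr⁻¹
Accumulation ratio R = 1 / (1 − e^(−kτ)) = 1 / (1 − e^(−0.03851×19.0)) = 1 / (1 − 0.4811) = 1.927
Loading dose = maintenance dose × R = 543 × 1.927 ≈ 1050 mg

1050 mg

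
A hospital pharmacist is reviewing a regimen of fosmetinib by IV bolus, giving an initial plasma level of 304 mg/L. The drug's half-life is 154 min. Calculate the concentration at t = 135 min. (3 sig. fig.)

166 mg/L

k = ln 2 / 154 = 0.004501 min⁻¹
135 min is 0.8766 half-lives, so C = 304 × (1/2)^0.8766 = 304 × 0.5446 ≈ 166 mg/L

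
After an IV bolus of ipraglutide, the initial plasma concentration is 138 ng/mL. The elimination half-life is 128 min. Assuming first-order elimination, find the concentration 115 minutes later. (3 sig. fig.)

k = ln 2 / 128 = 0.005415 min⁻¹
C(t) = C₀ e^(−kt) = 138 × e^(−0.005415 × 115) = 138 × e^(−0.6227) = 138 × 0.5365 ≈ 74.0 ng/mL

74.0 ng/mL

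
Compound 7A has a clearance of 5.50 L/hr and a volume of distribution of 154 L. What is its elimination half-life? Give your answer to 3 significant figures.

k = CL / V = 5.50 / 154 = 0.03571 hr⁻¹
t½ = ln 2 / k = ln 2 / 0.03571 ≈ 19.4 hours

19.4 hours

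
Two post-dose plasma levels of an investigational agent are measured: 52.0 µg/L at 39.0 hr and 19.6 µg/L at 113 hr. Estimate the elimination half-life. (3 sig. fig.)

52.6 hours

k = ln(C₁/C₂) / (t₂ − t₁) = ln(52.0/19.6) / (113 − 39.0)
  = 0.9757 / 74.00 = 0.01319 hr⁻¹
t½ = ln 2 / k = ln 2 / 0.01319 ≈ 52.6 hours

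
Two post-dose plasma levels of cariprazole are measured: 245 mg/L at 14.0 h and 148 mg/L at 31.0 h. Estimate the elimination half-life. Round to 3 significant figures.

23.4 hours

k = ln(C₁/C₂) / (t₂ − t₁) = ln(245/148) / (31.0 − 14.0)
  = 0.5040 / 17.00 = 0.02965 h⁻¹
t½ = ln 2 / k = ln 2 / 0.02965 ≈ 23.4 hours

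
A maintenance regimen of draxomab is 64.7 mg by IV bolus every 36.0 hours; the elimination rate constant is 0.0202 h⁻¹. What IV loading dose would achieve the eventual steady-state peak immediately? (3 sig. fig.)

Accumulation ratio R = 1 / (1 − e^(−kτ)) = 1 / (1 − e^(−0.02020×36.0)) = 1 / (1 − 0.4833) = 1.935
Loading dose = maintenance dose × R = 64.7 × 1.935 ≈ 125 mg

125 mg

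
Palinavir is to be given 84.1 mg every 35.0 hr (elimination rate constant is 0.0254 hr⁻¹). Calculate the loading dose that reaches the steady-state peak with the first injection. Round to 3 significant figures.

143 mg

Accumulation ratio R = 1 / (1 − e^(−kτ)) = 1 / (1 − e^(−0.02540×35.0)) = 1 / (1 − 0.4111) = 1.698
Loading dose = maintenance dose × R = 84.1 × 1.698 ≈ 143 mg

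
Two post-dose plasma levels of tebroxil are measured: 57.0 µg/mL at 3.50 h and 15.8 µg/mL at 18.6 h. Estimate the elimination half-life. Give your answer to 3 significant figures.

k = ln(C₁/C₂) / (t₂ − t₁) = ln(57.0/15.8) / (18.6 − 3.50)
  = 1.283 / 15.10 = 0.08497 h⁻¹
t½ = ln 2 / k = ln 2 / 0.08497 ≈ 8.16 hours

8.16 hours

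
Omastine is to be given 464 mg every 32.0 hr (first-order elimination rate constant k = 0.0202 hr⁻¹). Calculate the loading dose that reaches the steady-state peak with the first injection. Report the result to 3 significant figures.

975 mg

Accumulation ratio R = 1 / (1 − e^(−kτ)) = 1 / (1 − e^(−0.02020×32.0)) = 1 / (1 − 0.5239) = 2.101
Loading dose = maintenance dose × R = 464 × 2.101 ≈ 975 mg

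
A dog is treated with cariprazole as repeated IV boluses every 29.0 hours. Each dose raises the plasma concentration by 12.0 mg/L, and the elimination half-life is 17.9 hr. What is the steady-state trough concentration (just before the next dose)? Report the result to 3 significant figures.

k = ln 2 / 17.9 = 0.03872 hr⁻¹
Fraction remaining after one interval: e^(−kτ) = e^(−0.03872 × 29.0) = 0.3253
R = 1 / (1 − 0.3253) = 1.482
Css,max = 12.0 × 1.482 = 17.79 mg/L
Css,min = Css,max × e^(−kτ) = 17.79 × 0.3253 ≈ 5.79 mg/L

5.79 mg/L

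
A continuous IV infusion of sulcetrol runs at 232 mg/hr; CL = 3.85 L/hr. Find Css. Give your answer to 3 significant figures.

60.3 mg/L

Css = infusion rate / CL = 232 / 3.85 ≈ 60.3 mg/L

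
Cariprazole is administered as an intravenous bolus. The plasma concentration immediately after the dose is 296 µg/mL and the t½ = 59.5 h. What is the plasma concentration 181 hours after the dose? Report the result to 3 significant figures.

35.9 µg/mL

k = ln 2 / 59.5 = 0.01165 h⁻¹
C(t) = C₀ e^(−kt) = 296 × e^(−0.01165 × 181) = 296 × e^(−2.109) = 296 × 0.1214 ≈ 35.9 µg/mL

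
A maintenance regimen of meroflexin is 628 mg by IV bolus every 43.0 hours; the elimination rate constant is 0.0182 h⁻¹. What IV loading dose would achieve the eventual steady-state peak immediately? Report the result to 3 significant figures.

1160 mg

Accumulation ratio R = 1 / (1 − e^(−kτ)) = 1 / (1 − e^(−0.01820×43.0)) = 1 / (1 − 0.4572) = 1.842
Loading dose = maintenance dose × R = 628 × 1.842 ≈ 1160 mg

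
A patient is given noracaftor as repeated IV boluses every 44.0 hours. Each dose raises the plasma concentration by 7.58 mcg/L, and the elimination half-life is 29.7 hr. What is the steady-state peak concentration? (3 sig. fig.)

k = ln 2 / 29.7 = 0.02334 hr⁻¹
Fraction remaining after one interval: e^(−kτ) = e^(−0.02334 × 44.0) = 0.3581
R = 1 / (1 − 0.3581) = 1.558
Css,max = 7.58 × 1.558 ≈ 11.8 mcg/L

11.8 mcg/L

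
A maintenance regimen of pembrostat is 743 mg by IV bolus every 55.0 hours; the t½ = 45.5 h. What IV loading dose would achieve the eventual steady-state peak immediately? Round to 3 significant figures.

1310 mg

k = ln 2 / 45.5 = 0.01523 h⁻¹
Accumulation ratio R = 1 / (1 − e^(−kτ)) = 1 / (1 − e^(−0.01523×55.0)) = 1 / (1 − 0.4326) = 1.763
Loading dose = maintenance dose × R = 743 × 1.763 ≈ 1310 mg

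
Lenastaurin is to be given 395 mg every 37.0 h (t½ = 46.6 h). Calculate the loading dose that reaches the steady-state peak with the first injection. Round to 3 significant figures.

933 mg

k = ln 2 / 46.6 = 0.01487 h⁻¹
Accumulation ratio R = 1 / (1 − e^(−kτ)) = 1 / (1 − e^(−0.01487×37.0)) = 1 / (1 − 0.5767) = 2.363
Loading dose = maintenance dose × R = 395 × 2.363 ≈ 933 mg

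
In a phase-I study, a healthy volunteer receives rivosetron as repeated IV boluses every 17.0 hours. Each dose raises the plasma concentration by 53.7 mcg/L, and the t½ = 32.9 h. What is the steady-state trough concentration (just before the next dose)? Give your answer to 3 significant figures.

125 mcg/L

k = ln 2 / 32.9 = 0.02107 h⁻¹
Fraction remaining after one interval: e^(−kτ) = e^(−0.02107 × 17.0) = 0.6990
R = 1 / (1 − 0.6990) = 3.322
Css,max = 53.7 × 3.322 = 178.4 mcg/L
Css,min = Css,max × e^(−kτ) = 178.4 × 0.6990 ≈ 125 mcg/L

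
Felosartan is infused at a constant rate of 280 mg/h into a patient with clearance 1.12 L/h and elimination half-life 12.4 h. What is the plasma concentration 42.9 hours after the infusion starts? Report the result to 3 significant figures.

227 µg/mL

Css = rate / CL = 280 / 1.12 = 250.0 µg/mL
k = ln 2 / 12.4 = 0.05590 h⁻¹
C(t) = Css (1 − e^(−kt)) = 250.0 × (1 − e^(−2.398)) = 250.0 × 0.9091 ≈ 227 µg/mL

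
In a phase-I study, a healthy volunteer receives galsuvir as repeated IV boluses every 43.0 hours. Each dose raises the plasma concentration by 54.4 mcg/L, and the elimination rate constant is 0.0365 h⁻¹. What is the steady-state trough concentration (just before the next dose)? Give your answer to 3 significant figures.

14.3 mcg/L

Fraction remaining after one interval: e^(−kτ) = e^(−0.03650 × 43.0) = 0.2081
R = 1 / (1 − 0.2081) = 1.263
Css,max = 54.4 × 1.263 = 68.70 mcg/L
Css,min = Css,max × e^(−kτ) = 68.70 × 0.2081 ≈ 14.3 mcg/L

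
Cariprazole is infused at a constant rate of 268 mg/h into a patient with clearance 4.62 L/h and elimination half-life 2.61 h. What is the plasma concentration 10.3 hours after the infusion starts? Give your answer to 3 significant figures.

54.2 mg/L

Css = rate / CL = 268 / 4.62 = 58.01 mg/L
k = ln 2 / 2.61 = 0.2656 h⁻¹
C(t) = Css (1 − e^(−kt)) = 58.01 × (1 − e^(−2.735)) = 58.01 × 0.9351 ≈ 54.2 mg/L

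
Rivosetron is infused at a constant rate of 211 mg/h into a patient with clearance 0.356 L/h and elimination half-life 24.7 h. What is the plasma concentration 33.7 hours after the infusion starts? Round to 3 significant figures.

362 mg/L

Css = rate / CL = 211 / 0.356 = 592.7 mg/L
k = ln 2 / 24.7 = 0.02806 h⁻¹
C(t) = Css (1 − e^(−kt)) = 592.7 × (1 − e^(−0.9457)) = 592.7 × 0.6116 ≈ 362 mg/L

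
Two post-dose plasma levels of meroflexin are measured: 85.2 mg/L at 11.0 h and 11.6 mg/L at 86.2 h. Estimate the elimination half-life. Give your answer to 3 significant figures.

26.1 hours

k = ln(C₁/C₂) / (t₂ − t₁) = ln(85.2/11.6) / (86.2 − 11.0)
  = 1.994 / 75.20 = 0.02652 h⁻¹
t½ = ln 2 / k = ln 2 / 0.02652 ≈ 26.1 hours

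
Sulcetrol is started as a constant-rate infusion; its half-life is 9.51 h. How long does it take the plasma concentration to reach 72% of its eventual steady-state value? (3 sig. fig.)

k = ln 2 / 9.51 = 0.07289 h⁻¹
f = 1 − e^(−kt)  ⇒  t = −ln(1 − f) / k
t = −ln(1 − 0.72) / 0.07289 = 1.273 / 0.07289 ≈ 17.5 hours

17.5 hours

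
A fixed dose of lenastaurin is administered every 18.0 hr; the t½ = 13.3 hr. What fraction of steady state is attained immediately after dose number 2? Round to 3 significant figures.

0.847

k = ln 2 / 13.3 = 0.05212 hr⁻¹
f_n = 1 − e^(−nkτ) = 1 − e^(−2 × 0.05212 × 18.0) = 1 − e^(−1.876) = 1 − 0.1532 ≈ 0.847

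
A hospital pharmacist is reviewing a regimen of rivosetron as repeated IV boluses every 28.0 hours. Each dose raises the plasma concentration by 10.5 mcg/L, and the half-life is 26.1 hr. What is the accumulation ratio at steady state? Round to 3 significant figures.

1.91

k = ln 2 / 26.1 = 0.02656 hr⁻¹
Fraction remaining after one interval: e^(−kτ) = e^(−0.02656 × 28.0) = 0.4754
R = 1 / (1 − 0.4754) = 1 / 0.5246 ≈ 1.91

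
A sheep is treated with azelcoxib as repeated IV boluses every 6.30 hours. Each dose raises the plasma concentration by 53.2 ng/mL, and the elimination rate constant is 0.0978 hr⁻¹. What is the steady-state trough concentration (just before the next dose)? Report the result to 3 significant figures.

62.5 ng/mL

Fraction remaining after one interval: e^(−kτ) = e^(−0.09780 × 6.30) = 0.5400
R = 1 / (1 − 0.5400) = 2.174
Css,max = 53.2 × 2.174 = 115.7 ng/mL
Css,min = Css,max × e^(−kτ) = 115.7 × 0.5400 ≈ 62.5 ng/mL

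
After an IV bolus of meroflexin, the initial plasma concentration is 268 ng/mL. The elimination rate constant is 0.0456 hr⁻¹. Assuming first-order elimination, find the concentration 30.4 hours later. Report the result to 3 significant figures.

C(t) = C₀ e^(−kt) = 268 × e^(−0.04560 × 30.4) = 268 × e^(−1.386) = 268 × 0.2500 ≈ 67.0 ng/mL

67.0 ng/mL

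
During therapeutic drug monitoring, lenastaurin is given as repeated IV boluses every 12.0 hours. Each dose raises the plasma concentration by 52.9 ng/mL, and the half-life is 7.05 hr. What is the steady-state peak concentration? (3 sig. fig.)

k = ln 2 / 7.05 = 0.09832 hr⁻¹
Fraction remaining after one interval: e^(−kτ) = e^(−0.09832 × 12.0) = 0.3073
R = 1 / (1 − 0.3073) = 1.444
Css,max = 52.9 × 1.444 ≈ 76.4 ng/mL

76.4 ng/mL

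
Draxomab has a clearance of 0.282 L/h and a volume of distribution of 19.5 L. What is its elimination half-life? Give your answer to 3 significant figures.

47.9 hours

k = CL / V = 0.282 / 19.5 = 0.01446 h⁻¹
t½ = ln 2 / k = ln 2 / 0.01446 ≈ 47.9 hours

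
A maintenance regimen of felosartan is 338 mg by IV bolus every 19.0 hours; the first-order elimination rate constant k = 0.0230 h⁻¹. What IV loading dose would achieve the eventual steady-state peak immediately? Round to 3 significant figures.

955 mg

Accumulation ratio R = 1 / (1 − e^(−kτ)) = 1 / (1 − e^(−0.02300×19.0)) = 1 / (1 − 0.6460) = 2.825
Loading dose = maintenance dose × R = 338 × 2.825 ≈ 955 mg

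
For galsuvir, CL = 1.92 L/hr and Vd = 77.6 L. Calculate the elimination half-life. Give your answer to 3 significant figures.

28.0 hours

k = CL / V = 1.92 / 77.6 = 0.02474 hr⁻¹
t½ = ln 2 / k = ln 2 / 0.02474 ≈ 28.0 hours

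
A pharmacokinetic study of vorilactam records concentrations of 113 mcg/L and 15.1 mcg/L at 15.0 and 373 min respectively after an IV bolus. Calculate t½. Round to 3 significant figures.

k = ln(C₁/C₂) / (t₂ − t₁) = ln(113/15.1) / (373 − 15.0)
  = 2.013 / 358.0 = 0.005622 min⁻¹
t½ = ln 2 / k = ln 2 / 0.005622 ≈ 123 minutes

123 minutes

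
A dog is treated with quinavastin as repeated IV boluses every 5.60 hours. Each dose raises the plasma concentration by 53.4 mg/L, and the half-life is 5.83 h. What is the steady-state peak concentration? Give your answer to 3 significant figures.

k = ln 2 / 5.83 = 0.1189 h⁻¹
Fraction remaining after one interval: e^(−kτ) = e^(−0.1189 × 5.60) = 0.5139
R = 1 / (1 − 0.5139) = 2.057
Css,max = 53.4 × 2.057 ≈ 110 mg/L

110 mg/L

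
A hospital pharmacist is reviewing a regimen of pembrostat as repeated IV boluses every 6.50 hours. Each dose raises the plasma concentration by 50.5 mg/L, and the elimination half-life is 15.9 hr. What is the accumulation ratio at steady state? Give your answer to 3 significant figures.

k = ln 2 / 15.9 = 0.04359 hr⁻¹
Fraction remaining after one interval: e^(−kτ) = e^(−0.04359 × 6.50) = 0.7532
R = 1 / (1 − 0.7532) = 1 / 0.2468 ≈ 4.05

4.05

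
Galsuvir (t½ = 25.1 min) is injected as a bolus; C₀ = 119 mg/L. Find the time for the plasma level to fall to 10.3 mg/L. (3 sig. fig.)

k = ln 2 / 25.1 = 0.02762 min⁻¹
C(t) = C₀ e^(−kt)  ⇒  t = ln(C₀/C) / k
t = ln(119/10.3) / 0.02762 = 2.447 / 0.02762 ≈ 88.6 minutes

88.6 minutes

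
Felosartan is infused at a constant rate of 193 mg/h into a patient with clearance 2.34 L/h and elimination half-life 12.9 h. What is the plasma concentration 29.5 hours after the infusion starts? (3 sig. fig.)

65.6 µg/mL

Css = rate / CL = 193 / 2.34 = 82.48 µg/mL
k = ln 2 / 12.9 = 0.05373 h⁻¹
C(t) = Css (1 − e^(−kt)) = 82.48 × (1 − e^(−1.585)) = 82.48 × 0.7951 ≈ 65.6 µg/mL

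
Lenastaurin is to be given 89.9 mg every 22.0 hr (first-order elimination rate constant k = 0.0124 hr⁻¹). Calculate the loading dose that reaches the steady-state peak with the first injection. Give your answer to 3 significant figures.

377 mg

Accumulation ratio R = 1 / (1 − e^(−kτ)) = 1 / (1 − e^(−0.01240×22.0)) = 1 / (1 − 0.7612) = 4.188
Loading dose = maintenance dose × R = 89.9 × 4.188 ≈ 377 mg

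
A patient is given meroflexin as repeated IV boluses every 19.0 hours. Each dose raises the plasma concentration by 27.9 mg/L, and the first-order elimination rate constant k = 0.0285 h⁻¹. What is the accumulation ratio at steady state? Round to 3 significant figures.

Fraction remaining after one interval: e^(−kτ) = e^(−0.02850 × 19.0) = 0.5819
R = 1 / (1 − 0.5819) = 1 / 0.4181 ≈ 2.39

2.39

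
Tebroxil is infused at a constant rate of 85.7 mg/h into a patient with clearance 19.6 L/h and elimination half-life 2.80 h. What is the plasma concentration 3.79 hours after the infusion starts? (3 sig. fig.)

2.66 µg/mL

Css = rate / CL = 85.7 / 19.6 = 4.372 µg/mL
k = ln 2 / 2.80 = 0.2476 h⁻¹
C(t) = Css (1 − e^(−kt)) = 4.372 × (1 − e^(−0.9382)) = 4.372 × 0.6087 ≈ 2.66 µg/mL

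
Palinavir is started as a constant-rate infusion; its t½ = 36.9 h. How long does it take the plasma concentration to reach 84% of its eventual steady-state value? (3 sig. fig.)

97.6 hours

k = ln 2 / 36.9 = 0.01878 h⁻¹
f = 1 − e^(−kt)  ⇒  t = −ln(1 − f) / k
t = −ln(1 − 0.84) / 0.01878 = 1.833 / 0.01878 ≈ 97.6 hours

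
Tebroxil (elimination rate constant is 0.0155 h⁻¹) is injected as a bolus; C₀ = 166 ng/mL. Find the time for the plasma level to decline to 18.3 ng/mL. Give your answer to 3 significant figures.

C(t) = C₀ e^(−kt)  ⇒  t = ln(C₀/C) / k
t = ln(166/18.3) / 0.01550 = 2.205 / 0.01550 ≈ 142 hours

142 hours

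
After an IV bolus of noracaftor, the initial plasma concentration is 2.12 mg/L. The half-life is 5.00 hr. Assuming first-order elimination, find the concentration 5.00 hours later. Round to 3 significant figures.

1.06 mg/L

k = ln 2 / 5.00 = 0.1386 hr⁻¹
C(t) = C₀ e^(−kt) = 2.12 × e^(−0.1386 × 5.00) = 2.12 × e^(−0.6931) = 2.12 × 0.5000 ≈ 1.06 mg/L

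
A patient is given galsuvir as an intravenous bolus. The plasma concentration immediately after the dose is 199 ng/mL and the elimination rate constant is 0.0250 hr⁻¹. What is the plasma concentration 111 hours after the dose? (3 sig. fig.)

12.4 ng/mL

C(t) = C₀ e^(−kt) = 199 × e^(−0.02500 × 111) = 199 × e^(−2.775) = 199 × 0.06235 ≈ 12.4 ng/mL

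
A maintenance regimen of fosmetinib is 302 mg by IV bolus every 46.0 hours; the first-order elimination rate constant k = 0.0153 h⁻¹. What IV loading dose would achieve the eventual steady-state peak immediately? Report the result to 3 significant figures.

Accumulation ratio R = 1 / (1 − e^(−kτ)) = 1 / (1 − e^(−0.01530×46.0)) = 1 / (1 − 0.4947) = 1.979
Loading dose = maintenance dose × R = 302 × 1.979 ≈ 598 mg

598 mg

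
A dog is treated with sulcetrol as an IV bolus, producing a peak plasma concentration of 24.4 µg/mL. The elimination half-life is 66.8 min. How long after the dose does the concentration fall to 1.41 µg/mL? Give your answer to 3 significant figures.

275 minutes

k = ln 2 / 66.8 = 0.01038 min⁻¹
C(t) = C₀ e^(−kt)  ⇒  t = ln(C₀/C) / k
t = ln(24.4/1.41) / 0.01038 = 2.851 / 0.01038 ≈ 275 minutes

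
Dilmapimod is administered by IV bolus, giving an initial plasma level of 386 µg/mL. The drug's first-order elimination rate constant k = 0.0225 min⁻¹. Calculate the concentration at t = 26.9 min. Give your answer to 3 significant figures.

211 µg/mL

C(t) = C₀ e^(−kt) = 386 × e^(−0.02250 × 26.9) = 386 × e^(−0.6052) = 386 × 0.5459 ≈ 211 µg/mL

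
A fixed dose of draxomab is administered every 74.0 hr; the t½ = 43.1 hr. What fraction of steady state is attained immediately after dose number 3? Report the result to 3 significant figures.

k = ln 2 / 43.1 = 0.01608 hr⁻¹
f_n = 1 − e^(−nkτ) = 1 − e^(−3 × 0.01608 × 74.0) = 1 − e^(−3.570) = 1 − 0.02815 ≈ 0.972

0.972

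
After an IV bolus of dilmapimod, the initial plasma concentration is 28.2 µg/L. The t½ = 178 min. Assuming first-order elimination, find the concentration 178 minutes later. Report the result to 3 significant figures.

14.1 µg/L

k = ln 2 / 178 = 0.003894 min⁻¹
178 min is 1.000 half-lives, so C = 28.2 × (1/2)^1.000 = 28.2 × 0.5000 ≈ 14.1 µg/L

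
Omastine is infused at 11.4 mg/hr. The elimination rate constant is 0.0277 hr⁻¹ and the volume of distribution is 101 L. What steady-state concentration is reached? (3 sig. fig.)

4.07 mg/L

CL = k · V = 0.0277 × 101 = 2.798 L/hr
Css = rate / CL = 11.4 / 2.798 ≈ 4.07 mg/L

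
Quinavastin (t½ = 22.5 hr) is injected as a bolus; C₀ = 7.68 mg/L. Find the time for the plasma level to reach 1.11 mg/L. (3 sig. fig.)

62.8 hours

k = ln 2 / 22.5 = 0.03081 hr⁻¹
C(t) = C₀ e^(−kt)  ⇒  t = ln(C₀/C) / k
t = ln(7.68/1.11) / 0.03081 = 1.934 / 0.03081 ≈ 62.8 hours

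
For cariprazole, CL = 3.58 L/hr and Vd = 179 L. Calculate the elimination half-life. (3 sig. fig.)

k = CL / V = 3.58 / 179 = 0.02000 hr⁻¹
t½ = ln 2 / k = ln 2 / 0.02000 ≈ 34.7 hours

34.7 hours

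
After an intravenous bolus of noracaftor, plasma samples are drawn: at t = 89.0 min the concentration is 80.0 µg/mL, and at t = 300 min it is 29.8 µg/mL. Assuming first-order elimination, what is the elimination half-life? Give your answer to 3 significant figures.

148 minutes

k = ln(C₁/C₂) / (t₂ − t₁) = ln(80.0/29.8) / (300 − 89.0)
  = 0.9875 / 211.0 = 0.004680 min⁻¹
t½ = ln 2 / k = ln 2 / 0.004680 ≈ 148 minutes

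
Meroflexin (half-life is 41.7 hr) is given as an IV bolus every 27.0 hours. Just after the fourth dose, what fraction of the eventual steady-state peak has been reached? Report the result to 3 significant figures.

k = ln 2 / 41.7 = 0.01662 hr⁻¹
f_n = 1 − e^(−nkτ) = 1 − e^(−4 × 0.01662 × 27.0) = 1 − e^(−1.795) = 1 − 0.1661 ≈ 0.834

0.834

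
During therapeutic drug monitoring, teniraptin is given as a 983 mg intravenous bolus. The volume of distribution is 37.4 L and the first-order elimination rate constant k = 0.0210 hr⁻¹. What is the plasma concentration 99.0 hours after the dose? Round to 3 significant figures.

3.29 µg/mL

C₀ = dose / V = 983 / 37.4 = 26.28 µg/mL
C(t) = C₀ e^(−kt) = 26.28 × e^(−0.02100 × 99.0) = 26.28 × e^(−2.079) = 26.28 × 0.1251 ≈ 3.29 µg/mL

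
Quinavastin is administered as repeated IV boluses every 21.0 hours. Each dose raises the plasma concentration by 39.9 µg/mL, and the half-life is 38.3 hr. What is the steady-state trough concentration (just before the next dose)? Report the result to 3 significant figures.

86.3 µg/mL

k = ln 2 / 38.3 = 0.01810 hr⁻¹
Fraction remaining after one interval: e^(−kτ) = e^(−0.01810 × 21.0) = 0.6838
R = 1 / (1 − 0.6838) = 3.163
Css,max = 39.9 × 3.163 = 126.2 µg/mL
Css,min = Css,max × e^(−kτ) = 126.2 × 0.6838 ≈ 86.3 µg/mL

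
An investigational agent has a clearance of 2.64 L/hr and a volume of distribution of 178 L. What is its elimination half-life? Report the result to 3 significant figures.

46.7 hours

k = CL / V = 2.64 / 178 = 0.01483 hr⁻¹
t½ = ln 2 / k = ln 2 / 0.01483 ≈ 46.7 hours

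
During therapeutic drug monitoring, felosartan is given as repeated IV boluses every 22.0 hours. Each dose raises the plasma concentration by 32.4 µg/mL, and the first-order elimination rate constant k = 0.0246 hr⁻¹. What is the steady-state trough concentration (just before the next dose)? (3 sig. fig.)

Fraction remaining after one interval: e^(−kτ) = e^(−0.02460 × 22.0) = 0.5820
R = 1 / (1 − 0.5820) = 2.393
Css,max = 32.4 × 2.393 = 77.52 µg/mL
Css,min = Css,max × e^(−kτ) = 77.52 × 0.5820 ≈ 45.1 µg/mL

45.1 µg/mL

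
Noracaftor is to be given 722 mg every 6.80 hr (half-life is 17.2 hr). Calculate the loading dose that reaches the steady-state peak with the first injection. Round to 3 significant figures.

k = ln 2 / 17.2 = 0.04030 hr⁻¹
Accumulation ratio R = 1 / (1 − e^(−kτ)) = 1 / (1 − e^(−0.04030×6.80)) = 1 / (1 − 0.7603) = 4.172
Loading dose = maintenance dose × R = 722 × 4.172 ≈ 3010 mg

3010 mg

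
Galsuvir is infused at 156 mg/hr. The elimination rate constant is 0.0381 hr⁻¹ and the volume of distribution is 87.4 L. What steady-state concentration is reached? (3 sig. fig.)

CL = k · V = 0.0381 × 87.4 = 3.330 L/hr
Css = rate / CL = 156 / 3.330 ≈ 46.8 µg/mL

46.8 µg/mL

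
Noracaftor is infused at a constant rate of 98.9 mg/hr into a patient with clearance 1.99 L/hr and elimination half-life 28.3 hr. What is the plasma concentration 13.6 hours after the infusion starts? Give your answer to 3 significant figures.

Css = rate / CL = 98.9 / 1.99 = 49.70 mg/L
k = ln 2 / 28.3 = 0.02449 hr⁻¹
C(t) = Css (1 − e^(−kt)) = 49.70 × (1 − e^(−0.3331)) = 49.70 × 0.2833 ≈ 14.1 mg/L

14.1 mg/L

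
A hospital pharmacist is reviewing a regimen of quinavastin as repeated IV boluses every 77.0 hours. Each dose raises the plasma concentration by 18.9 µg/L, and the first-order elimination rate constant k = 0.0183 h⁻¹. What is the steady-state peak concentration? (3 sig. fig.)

25.0 µg/L

Fraction remaining after one interval: e^(−kτ) = e^(−0.01830 × 77.0) = 0.2444
R = 1 / (1 − 0.2444) = 1.323
Css,max = 18.9 × 1.323 ≈ 25.0 µg/L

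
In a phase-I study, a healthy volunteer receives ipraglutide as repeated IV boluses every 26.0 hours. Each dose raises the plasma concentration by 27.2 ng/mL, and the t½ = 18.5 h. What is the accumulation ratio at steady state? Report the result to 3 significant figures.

1.61

k = ln 2 / 18.5 = 0.03747 h⁻¹
Fraction remaining after one interval: e^(−kτ) = e^(−0.03747 × 26.0) = 0.3775
R = 1 / (1 − 0.3775) = 1 / 0.6225 ≈ 1.61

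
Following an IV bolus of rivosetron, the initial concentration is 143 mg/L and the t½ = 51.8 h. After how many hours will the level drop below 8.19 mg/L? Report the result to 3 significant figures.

214 hours

k = ln 2 / 51.8 = 0.01338 h⁻¹
C(t) = C₀ e^(−kt)  ⇒  t = ln(C₀/C) / k
t = ln(143/8.19) / 0.01338 = 2.860 / 0.01338 ≈ 214 hours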